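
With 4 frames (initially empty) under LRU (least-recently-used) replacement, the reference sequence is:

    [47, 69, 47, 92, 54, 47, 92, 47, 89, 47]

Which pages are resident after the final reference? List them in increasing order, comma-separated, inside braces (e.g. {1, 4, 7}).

{47, 54, 89, 92}

47 -> fault, frames {47}
69 -> fault, frames {47,69}
47 -> hit
92 -> fault, frames {69,47,92}
54 -> fault, frames {69,47,92,54}
47 -> hit
92 -> hit
47 -> hit
89 -> fault, evict 69, frames {54,92,47,89}
47 -> hit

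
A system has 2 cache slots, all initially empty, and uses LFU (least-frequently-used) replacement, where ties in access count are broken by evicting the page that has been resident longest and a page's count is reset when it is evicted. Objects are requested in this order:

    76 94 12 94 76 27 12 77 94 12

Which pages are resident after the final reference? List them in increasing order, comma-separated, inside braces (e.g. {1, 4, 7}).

76 → miss, frames (76)
94 → miss, frames (76 94)
12 → miss, evict 76, frames (94 12)
94 → hit
76 → miss, evict 12, frames (94 76)
27 → miss, evict 76, frames (94 27)
12 → miss, evict 27, frames (94 12)
77 → miss, evict 12, frames (94 77)
94 → hit
12 → miss, evict 77, frames (94 12)

{12, 94}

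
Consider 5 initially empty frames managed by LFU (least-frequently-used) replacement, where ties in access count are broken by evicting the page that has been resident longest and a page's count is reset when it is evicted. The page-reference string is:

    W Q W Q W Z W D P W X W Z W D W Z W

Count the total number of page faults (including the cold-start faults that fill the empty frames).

8

W: miss, frames (W)
Q: miss, frames (W Q)
W: hit
Q: hit
W: hit
Z: miss, frames (W Q Z)
W: hit
D: miss, frames (W Q Z D)
P: miss, frames (W Q Z D P)
W: hit
X: miss, evict Z, frames (W Q D P X)
W: hit
Z: miss, evict D, frames (W Q P X Z)
W: hit
D: miss, evict P, frames (W Q X Z D)
W: hit
Z: hit
W: hit
Page faults: 8.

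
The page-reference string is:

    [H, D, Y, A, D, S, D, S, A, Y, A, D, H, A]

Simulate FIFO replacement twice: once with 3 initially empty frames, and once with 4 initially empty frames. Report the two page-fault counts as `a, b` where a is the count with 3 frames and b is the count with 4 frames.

3 frames: F F F F . F F . . F F . F . → 9 faults.
4 frames: F F F F . F . . . . . . F . → 6 faults.
6 < 9: adding a frame reduced faults, as is typical.

9, 6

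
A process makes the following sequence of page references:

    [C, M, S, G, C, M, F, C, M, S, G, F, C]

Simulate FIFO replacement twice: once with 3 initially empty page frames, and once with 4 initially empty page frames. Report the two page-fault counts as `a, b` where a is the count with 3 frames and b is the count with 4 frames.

3 frames: F F F F F F F . . F F . F → 10 faults.
4 frames: F F F F . . F F F F F F F → 11 faults.
11 > 10: adding a frame increased faults — Belady's anomaly.

10, 11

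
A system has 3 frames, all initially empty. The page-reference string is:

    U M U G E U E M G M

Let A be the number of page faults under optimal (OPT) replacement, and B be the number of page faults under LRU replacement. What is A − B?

Under OPT: F F . F F . . . F . → 5 faults.
Under LRU: F F . F F . . F F . → 6 faults.
A − B = 5 − 6 = -1.

-1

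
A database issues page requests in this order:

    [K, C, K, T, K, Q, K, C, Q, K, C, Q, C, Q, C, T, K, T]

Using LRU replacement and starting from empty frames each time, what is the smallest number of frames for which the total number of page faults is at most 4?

f=1: 18 faults
f=2: 11 faults
f=3: 7 faults
f=4: 4 faults
Smallest f with faults ≤ 4 is 4.

4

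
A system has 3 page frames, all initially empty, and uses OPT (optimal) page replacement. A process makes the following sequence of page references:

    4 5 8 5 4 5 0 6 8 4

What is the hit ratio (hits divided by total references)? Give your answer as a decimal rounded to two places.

0.50

4: miss, frames (4)
5: miss, frames (4 5)
8: miss, frames (4 5 8)
5: hit
4: hit
5: hit
0: miss, evict 5, frames (4 8 0)
6: miss, evict 0, frames (4 8 6)
8: hit
4: hit
Hits: 5 of 10 references → 5/10 = 0.5000.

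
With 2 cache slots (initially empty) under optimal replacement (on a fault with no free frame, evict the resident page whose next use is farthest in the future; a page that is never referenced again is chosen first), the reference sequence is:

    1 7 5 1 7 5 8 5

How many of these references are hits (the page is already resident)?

3

1 → fault, frames (1)
7 → fault, frames (1 7)
5 → fault, evict 7, frames (1 5)
1 → hit
7 → fault, evict 1, frames (5 7)
5 → hit
8 → fault, evict 7, frames (5 8)
5 → hit
Hits: 3.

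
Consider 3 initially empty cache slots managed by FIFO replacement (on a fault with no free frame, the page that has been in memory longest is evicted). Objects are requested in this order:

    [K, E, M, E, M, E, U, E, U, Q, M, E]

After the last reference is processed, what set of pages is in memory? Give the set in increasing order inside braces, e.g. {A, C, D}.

K: fault, frames [K]
E: fault, frames [K, E]
M: fault, frames [K, E, M]
E: hit
M: hit
E: hit
U: fault, evict K, frames [E, M, U]
E: hit
U: hit
Q: fault, evict E, frames [M, U, Q]
M: hit
E: fault, evict M, frames [U, Q, E]

{E, Q, U}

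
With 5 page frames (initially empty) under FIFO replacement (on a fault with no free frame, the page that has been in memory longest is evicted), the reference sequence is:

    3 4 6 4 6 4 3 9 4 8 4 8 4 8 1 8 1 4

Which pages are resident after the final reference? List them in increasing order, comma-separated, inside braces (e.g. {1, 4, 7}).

{1, 4, 6, 8, 9}

3 -> miss, frames {3}
4 -> miss, frames {3,4}
6 -> miss, frames {3,4,6}
4 -> hit
6 -> hit
4 -> hit
3 -> hit
9 -> miss, frames {3,4,6,9}
4 -> hit
8 -> miss, frames {3,4,6,9,8}
4 -> hit
8 -> hit
4 -> hit
8 -> hit
1 -> miss, evict 3, frames {4,6,9,8,1}
8 -> hit
1 -> hit
4 -> hit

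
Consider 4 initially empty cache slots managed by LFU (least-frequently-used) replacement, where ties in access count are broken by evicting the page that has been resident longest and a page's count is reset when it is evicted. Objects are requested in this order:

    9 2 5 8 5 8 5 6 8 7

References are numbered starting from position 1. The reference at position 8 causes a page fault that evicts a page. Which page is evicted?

9

pos 1: 9 → fault, frames (9)
pos 2: 2 → fault, frames (9 2)
pos 3: 5 → fault, frames (9 2 5)
pos 4: 8 → fault, frames (9 2 5 8)
pos 5: 5 → hit
pos 6: 8 → hit
pos 7: 5 → hit
pos 8: 6 → fault, evict 9, frames (2 5 8 6)
At position 8, page 9 is evicted.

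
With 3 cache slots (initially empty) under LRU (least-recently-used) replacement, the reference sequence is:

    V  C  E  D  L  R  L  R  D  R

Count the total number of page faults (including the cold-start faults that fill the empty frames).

V -> fault, frames [V]
C -> fault, frames [V, C]
E -> fault, frames [V, C, E]
D -> fault, evict V, frames [C, E, D]
L -> fault, evict C, frames [E, D, L]
R -> fault, evict E, frames [D, L, R]
L -> hit
R -> hit
D -> hit
R -> hit
Page faults: 6.

6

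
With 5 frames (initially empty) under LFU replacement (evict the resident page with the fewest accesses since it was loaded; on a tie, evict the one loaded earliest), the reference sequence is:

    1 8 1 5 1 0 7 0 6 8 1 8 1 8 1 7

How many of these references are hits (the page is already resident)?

1: miss, frames [1]
8: miss, frames [1, 8]
1: hit
5: miss, frames [1, 8, 5]
1: hit
0: miss, frames [1, 8, 5, 0]
7: miss, frames [1, 8, 5, 0, 7]
0: hit
6: miss, evict 8, frames [1, 5, 0, 7, 6]
8: miss, evict 5, frames [1, 0, 7, 6, 8]
1: hit
8: hit
1: hit
8: hit
1: hit
7: hit
Hits: 9.

9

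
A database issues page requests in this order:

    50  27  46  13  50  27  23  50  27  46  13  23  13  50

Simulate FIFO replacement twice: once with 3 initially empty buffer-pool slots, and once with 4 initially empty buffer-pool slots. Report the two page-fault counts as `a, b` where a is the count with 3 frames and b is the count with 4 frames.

10, 11

3 frames: F F F F F F F . . F F . . F → 10 faults.
4 frames: F F F F . . F F F F F F . F → 11 faults.
11 > 10: adding a frame increased faults — Belady's anomaly.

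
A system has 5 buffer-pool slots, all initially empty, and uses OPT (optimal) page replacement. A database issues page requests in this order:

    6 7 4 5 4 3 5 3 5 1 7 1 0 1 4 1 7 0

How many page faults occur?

7

6 → miss, frames [6]
7 → miss, frames [6, 7]
4 → miss, frames [6, 7, 4]
5 → miss, frames [6, 7, 4, 5]
4 → hit
3 → miss, frames [6, 7, 4, 5, 3]
5 → hit
3 → hit
5 → hit
1 → miss, evict 3, frames [6, 7, 4, 5, 1]
7 → hit
1 → hit
0 → miss, evict 5, frames [6, 7, 4, 1, 0]
1 → hit
4 → hit
1 → hit
7 → hit
0 → hit
Page faults: 7.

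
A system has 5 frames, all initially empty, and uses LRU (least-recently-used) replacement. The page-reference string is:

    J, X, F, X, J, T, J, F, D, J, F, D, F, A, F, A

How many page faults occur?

6

J -> miss, frames [J]
X -> miss, frames [J, X]
F -> miss, frames [J, X, F]
X -> hit
J -> hit
T -> miss, frames [F, X, J, T]
J -> hit
F -> hit
D -> miss, frames [X, T, J, F, D]
J -> hit
F -> hit
D -> hit
F -> hit
A -> miss, evict X, frames [T, J, D, F, A]
F -> hit
A -> hit
Page faults: 6.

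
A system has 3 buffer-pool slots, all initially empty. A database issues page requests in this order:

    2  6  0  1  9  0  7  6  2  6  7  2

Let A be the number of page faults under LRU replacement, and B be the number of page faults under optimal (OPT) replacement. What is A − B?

Under LRU: F F F F F . F F F . . . → 8 faults.
Under OPT: F F F F F . F . F . . . → 7 faults.
A − B = 8 − 7 = 1.

1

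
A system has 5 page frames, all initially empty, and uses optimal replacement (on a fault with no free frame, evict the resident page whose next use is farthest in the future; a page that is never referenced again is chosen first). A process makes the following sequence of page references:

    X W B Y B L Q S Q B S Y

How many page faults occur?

7

X → miss, frames {X}
W → miss, frames {X,W}
B → miss, frames {X,W,B}
Y → miss, frames {X,W,B,Y}
B → hit
L → miss, frames {X,W,B,Y,L}
Q → miss, evict L, frames {X,W,B,Y,Q}
S → miss, evict W, frames {X,B,Y,Q,S}
Q → hit
B → hit
S → hit
Y → hit
Page faults: 7.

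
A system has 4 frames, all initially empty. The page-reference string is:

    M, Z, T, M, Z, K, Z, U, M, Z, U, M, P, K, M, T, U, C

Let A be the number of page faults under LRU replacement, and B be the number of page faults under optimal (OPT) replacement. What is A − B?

2

Under LRU: F F F . . F . F . . . . F F . F F F → 10 faults.
Under OPT: F F F . . F . F . . . . F . . F . F → 8 faults.
A − B = 10 − 8 = 2.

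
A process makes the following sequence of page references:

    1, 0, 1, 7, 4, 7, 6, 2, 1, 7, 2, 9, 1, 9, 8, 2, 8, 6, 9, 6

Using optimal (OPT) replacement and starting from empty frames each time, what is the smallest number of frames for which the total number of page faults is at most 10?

3

f=1: 20 faults
f=2: 13 faults
f=3: 9 faults
f=4: 8 faults
f=5: 8 faults
f=6: 8 faults
f=7: 8 faults
f=8: 8 faults
Smallest f with faults ≤ 10 is 3.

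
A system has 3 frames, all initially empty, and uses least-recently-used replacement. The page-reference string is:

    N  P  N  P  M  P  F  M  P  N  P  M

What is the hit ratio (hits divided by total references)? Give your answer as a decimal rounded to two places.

0.58

N: fault, frames {N}
P: fault, frames {N,P}
N: hit
P: hit
M: fault, frames {N,P,M}
P: hit
F: fault, evict N, frames {M,P,F}
M: hit
P: hit
N: fault, evict F, frames {M,P,N}
P: hit
M: hit
Hits: 7 of 12 references → 7/12 = 0.5833.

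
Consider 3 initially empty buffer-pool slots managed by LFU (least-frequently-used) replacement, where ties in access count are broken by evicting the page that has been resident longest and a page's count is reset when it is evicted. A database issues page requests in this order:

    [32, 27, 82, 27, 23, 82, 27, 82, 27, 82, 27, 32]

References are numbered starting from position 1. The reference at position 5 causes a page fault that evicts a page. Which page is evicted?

32

pos 1: 32: miss, frames [32]
pos 2: 27: miss, frames [32, 27]
pos 3: 82: miss, frames [32, 27, 82]
pos 4: 27: hit
pos 5: 23: miss, evict 32, frames [27, 82, 23]
At position 5, page 32 is evicted.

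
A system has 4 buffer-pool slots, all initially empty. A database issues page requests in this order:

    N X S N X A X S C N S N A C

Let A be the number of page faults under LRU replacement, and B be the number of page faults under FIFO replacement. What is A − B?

Under LRU: F F F . . F . . F F . . F . → 7 faults.
Under FIFO: F F F . . F . . F F . . . . → 6 faults.
A − B = 7 − 6 = 1.

1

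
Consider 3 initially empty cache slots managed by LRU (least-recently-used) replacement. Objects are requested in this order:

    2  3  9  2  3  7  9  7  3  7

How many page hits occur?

5

2 -> fault, frames [2]
3 -> fault, frames [2, 3]
9 -> fault, frames [2, 3, 9]
2 -> hit
3 -> hit
7 -> fault, evict 9, frames [2, 3, 7]
9 -> fault, evict 2, frames [3, 7, 9]
7 -> hit
3 -> hit
7 -> hit
Hits: 5.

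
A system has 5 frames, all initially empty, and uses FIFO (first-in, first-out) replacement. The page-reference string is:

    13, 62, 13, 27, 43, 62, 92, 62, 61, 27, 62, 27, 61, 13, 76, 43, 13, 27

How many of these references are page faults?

9

13 → miss, frames [13]
62 → miss, frames [13, 62]
13 → hit
27 → miss, frames [13, 62, 27]
43 → miss, frames [13, 62, 27, 43]
62 → hit
92 → miss, frames [13, 62, 27, 43, 92]
62 → hit
61 → miss, evict 13, frames [62, 27, 43, 92, 61]
27 → hit
62 → hit
27 → hit
61 → hit
13 → miss, evict 62, frames [27, 43, 92, 61, 13]
76 → miss, evict 27, frames [43, 92, 61, 13, 76]
43 → hit
13 → hit
27 → miss, evict 43, frames [92, 61, 13, 76, 27]
Page faults: 9.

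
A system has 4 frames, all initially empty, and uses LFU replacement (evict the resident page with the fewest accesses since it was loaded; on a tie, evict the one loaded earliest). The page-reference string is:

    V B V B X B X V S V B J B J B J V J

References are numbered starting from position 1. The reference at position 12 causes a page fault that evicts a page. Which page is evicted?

pos 1: V: fault, frames {V}
pos 2: B: fault, frames {V,B}
pos 3: V: hit
pos 4: B: hit
pos 5: X: fault, frames {V,B,X}
pos 6: B: hit
pos 7: X: hit
pos 8: V: hit
pos 9: S: fault, frames {V,B,X,S}
pos 10: V: hit
pos 11: B: hit
pos 12: J: fault, evict S, frames {V,B,X,J}
At position 12, page S is evicted.

S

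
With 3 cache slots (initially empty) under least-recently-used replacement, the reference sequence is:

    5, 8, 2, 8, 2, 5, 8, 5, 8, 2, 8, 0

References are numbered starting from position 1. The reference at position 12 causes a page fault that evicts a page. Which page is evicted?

5

pos 1: 5 -> fault, frames (5)
pos 2: 8 -> fault, frames (5 8)
pos 3: 2 -> fault, frames (5 8 2)
pos 4: 8 -> hit
pos 5: 2 -> hit
pos 6: 5 -> hit
pos 7: 8 -> hit
pos 8: 5 -> hit
pos 9: 8 -> hit
pos 10: 2 -> hit
pos 11: 8 -> hit
pos 12: 0 -> fault, evict 5, frames (2 8 0)
At position 12, page 5 is evicted.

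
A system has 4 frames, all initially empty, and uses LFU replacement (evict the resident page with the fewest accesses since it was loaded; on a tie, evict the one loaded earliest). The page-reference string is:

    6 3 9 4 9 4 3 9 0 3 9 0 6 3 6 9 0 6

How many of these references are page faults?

6

6 → miss, frames {6}
3 → miss, frames {6,3}
9 → miss, frames {6,3,9}
4 → miss, frames {6,3,9,4}
9 → hit
4 → hit
3 → hit
9 → hit
0 → miss, evict 6, frames {3,9,4,0}
3 → hit
9 → hit
0 → hit
6 → miss, evict 4, frames {3,9,0,6}
3 → hit
6 → hit
9 → hit
0 → hit
6 → hit
Page faults: 6.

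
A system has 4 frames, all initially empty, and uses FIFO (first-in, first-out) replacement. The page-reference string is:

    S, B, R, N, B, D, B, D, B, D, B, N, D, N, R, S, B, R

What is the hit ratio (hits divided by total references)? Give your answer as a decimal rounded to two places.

0.56

S -> miss, frames [S]
B -> miss, frames [S, B]
R -> miss, frames [S, B, R]
N -> miss, frames [S, B, R, N]
B -> hit
D -> miss, evict S, frames [B, R, N, D]
B -> hit
D -> hit
B -> hit
D -> hit
B -> hit
N -> hit
D -> hit
N -> hit
R -> hit
S -> miss, evict B, frames [R, N, D, S]
B -> miss, evict R, frames [N, D, S, B]
R -> miss, evict N, frames [D, S, B, R]
Hits: 10 of 18 references → 10/18 = 0.5556.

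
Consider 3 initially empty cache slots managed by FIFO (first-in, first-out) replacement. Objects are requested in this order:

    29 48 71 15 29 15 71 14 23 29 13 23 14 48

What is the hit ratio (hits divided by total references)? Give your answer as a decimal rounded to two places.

0.36

29 → miss, frames {29}
48 → miss, frames {29,48}
71 → miss, frames {29,48,71}
15 → miss, evict 29, frames {48,71,15}
29 → miss, evict 48, frames {71,15,29}
15 → hit
71 → hit
14 → miss, evict 71, frames {15,29,14}
23 → miss, evict 15, frames {29,14,23}
29 → hit
13 → miss, evict 29, frames {14,23,13}
23 → hit
14 → hit
48 → miss, evict 14, frames {23,13,48}
Hits: 5 of 14 references → 5/14 = 0.3571.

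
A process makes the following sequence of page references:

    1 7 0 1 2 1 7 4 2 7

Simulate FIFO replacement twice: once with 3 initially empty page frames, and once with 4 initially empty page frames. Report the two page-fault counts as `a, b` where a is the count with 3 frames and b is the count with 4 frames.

3 frames: F F F . F F F F F . → 8 faults.
4 frames: F F F . F . . F . . → 5 faults.
5 < 8: adding a frame reduced faults, as is typical.

8, 5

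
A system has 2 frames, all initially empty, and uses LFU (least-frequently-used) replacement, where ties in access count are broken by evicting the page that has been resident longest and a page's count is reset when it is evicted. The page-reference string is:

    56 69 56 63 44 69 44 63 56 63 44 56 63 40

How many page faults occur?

10

56 → fault, frames [56]
69 → fault, frames [56, 69]
56 → hit
63 → fault, evict 69, frames [56, 63]
44 → fault, evict 63, frames [56, 44]
69 → fault, evict 44, frames [56, 69]
44 → fault, evict 69, frames [56, 44]
63 → fault, evict 44, frames [56, 63]
56 → hit
63 → hit
44 → fault, evict 63, frames [56, 44]
56 → hit
63 → fault, evict 44, frames [56, 63]
40 → fault, evict 63, frames [56, 40]
Page faults: 10.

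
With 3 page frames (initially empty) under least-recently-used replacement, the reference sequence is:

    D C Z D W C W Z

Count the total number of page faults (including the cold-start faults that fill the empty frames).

6

D: fault, frames (D)
C: fault, frames (D C)
Z: fault, frames (D C Z)
D: hit
W: fault, evict C, frames (Z D W)
C: fault, evict Z, frames (D W C)
W: hit
Z: fault, evict D, frames (C W Z)
Page faults: 6.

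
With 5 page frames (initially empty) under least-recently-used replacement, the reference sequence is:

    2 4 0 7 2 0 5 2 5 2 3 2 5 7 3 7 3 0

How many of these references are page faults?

2: miss, frames [2]
4: miss, frames [2, 4]
0: miss, frames [2, 4, 0]
7: miss, frames [2, 4, 0, 7]
2: hit
0: hit
5: miss, frames [4, 7, 2, 0, 5]
2: hit
5: hit
2: hit
3: miss, evict 4, frames [7, 0, 5, 2, 3]
2: hit
5: hit
7: hit
3: hit
7: hit
3: hit
0: hit
Page faults: 6.

6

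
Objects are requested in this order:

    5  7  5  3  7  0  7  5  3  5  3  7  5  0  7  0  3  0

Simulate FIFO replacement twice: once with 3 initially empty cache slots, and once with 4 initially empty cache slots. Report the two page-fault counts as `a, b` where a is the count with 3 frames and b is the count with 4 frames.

3 frames: F F . F . F . F . . . F . . . . F F → 8 faults.
4 frames: F F . F . F . . . . . . . . . . . . → 4 faults.
4 < 8: adding a frame reduced faults, as is typical.

8, 4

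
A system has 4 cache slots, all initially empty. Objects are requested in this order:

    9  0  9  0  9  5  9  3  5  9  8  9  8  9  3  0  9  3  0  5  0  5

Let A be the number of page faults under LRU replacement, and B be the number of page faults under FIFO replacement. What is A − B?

-1

Under LRU: F F . . . F . F . . F . . . . F . . . F . . → 7 faults.
Under FIFO: F F . . . F . F . . F F . . . F . . . F . . → 8 faults.
A − B = 7 − 8 = -1.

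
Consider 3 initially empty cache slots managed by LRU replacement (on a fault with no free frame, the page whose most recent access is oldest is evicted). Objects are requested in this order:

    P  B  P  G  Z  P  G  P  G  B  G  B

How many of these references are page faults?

P → fault, frames {P}
B → fault, frames {P,B}
P → hit
G → fault, frames {B,P,G}
Z → fault, evict B, frames {P,G,Z}
P → hit
G → hit
P → hit
G → hit
B → fault, evict Z, frames {P,G,B}
G → hit
B → hit
Page faults: 5.

5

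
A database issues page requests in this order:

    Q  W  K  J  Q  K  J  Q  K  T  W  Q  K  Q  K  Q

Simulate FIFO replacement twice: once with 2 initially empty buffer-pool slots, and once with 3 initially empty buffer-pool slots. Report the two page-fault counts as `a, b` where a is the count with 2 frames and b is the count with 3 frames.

13, 9

2 frames: F F F F F F F F F F F F F . . . → 13 faults.
3 frames: F F F F F . . . . F F . F F . . → 9 faults.
9 < 13: adding a frame reduced faults, as is typical.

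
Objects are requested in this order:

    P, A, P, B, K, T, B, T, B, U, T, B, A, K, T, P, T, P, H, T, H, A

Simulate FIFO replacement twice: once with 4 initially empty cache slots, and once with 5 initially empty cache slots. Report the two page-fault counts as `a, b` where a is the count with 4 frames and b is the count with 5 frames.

4 frames: F F . F F F . . . F . . F . . F . . F F . . → 10 faults.
5 frames: F F . F F F . . . F . . . . . F . . F . . F → 9 faults.
9 < 10: adding a frame reduced faults, as is typical.

10, 9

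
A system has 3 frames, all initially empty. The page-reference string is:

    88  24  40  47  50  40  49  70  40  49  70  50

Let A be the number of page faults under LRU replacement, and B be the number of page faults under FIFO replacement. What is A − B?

Under LRU: F F F F F . F F . . . F → 8 faults.
Under FIFO: F F F F F . F F F . . F → 9 faults.
A − B = 8 − 9 = -1.

-1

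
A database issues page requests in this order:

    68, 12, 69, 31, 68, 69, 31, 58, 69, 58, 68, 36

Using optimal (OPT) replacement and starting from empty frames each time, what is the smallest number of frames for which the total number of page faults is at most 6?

3

f=1: 12 faults
f=2: 8 faults
f=3: 6 faults
f=4: 6 faults
f=5: 6 faults
f=6: 6 faults
Smallest f with faults ≤ 6 is 3.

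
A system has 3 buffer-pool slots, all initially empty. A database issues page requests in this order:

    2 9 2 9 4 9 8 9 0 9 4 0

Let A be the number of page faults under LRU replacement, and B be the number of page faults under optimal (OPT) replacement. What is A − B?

Under LRU: F F . . F . F . F . F . → 6 faults.
Under OPT: F F . . F . F . F . . . → 5 faults.
A − B = 6 − 5 = 1.

1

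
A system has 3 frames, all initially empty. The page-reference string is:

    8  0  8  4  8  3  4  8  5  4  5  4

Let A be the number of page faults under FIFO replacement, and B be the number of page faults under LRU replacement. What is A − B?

2

Under FIFO: F F . F . F . F F F . . → 7 faults.
Under LRU: F F . F . F . . F . . . → 5 faults.
A − B = 7 − 5 = 2.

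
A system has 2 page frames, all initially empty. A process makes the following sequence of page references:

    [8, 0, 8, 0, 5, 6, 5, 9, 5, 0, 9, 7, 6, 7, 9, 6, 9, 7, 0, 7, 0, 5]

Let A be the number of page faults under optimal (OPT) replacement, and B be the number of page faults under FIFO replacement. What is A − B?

Under OPT: F F . . F F . F . F . F F . F . . F F . . F → 12 faults.
Under FIFO: F F . . F F . F F F F F F . F . . F F . . F → 14 faults.
A − B = 12 − 14 = -2.

-2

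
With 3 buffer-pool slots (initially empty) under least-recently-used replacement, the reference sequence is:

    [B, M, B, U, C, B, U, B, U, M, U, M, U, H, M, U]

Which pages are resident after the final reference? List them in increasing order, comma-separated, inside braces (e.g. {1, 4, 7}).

{H, M, U}

B: fault, frames {B}
M: fault, frames {B,M}
B: hit
U: fault, frames {M,B,U}
C: fault, evict M, frames {B,U,C}
B: hit
U: hit
B: hit
U: hit
M: fault, evict C, frames {B,U,M}
U: hit
M: hit
U: hit
H: fault, evict B, frames {M,U,H}
M: hit
U: hit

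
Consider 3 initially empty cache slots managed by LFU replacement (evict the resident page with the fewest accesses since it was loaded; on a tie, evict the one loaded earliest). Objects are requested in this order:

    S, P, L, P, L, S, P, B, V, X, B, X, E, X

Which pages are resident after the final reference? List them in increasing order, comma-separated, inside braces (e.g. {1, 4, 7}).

S: miss, frames {S}
P: miss, frames {S,P}
L: miss, frames {S,P,L}
P: hit
L: hit
S: hit
P: hit
B: miss, evict S, frames {P,L,B}
V: miss, evict B, frames {P,L,V}
X: miss, evict V, frames {P,L,X}
B: miss, evict X, frames {P,L,B}
X: miss, evict B, frames {P,L,X}
E: miss, evict X, frames {P,L,E}
X: miss, evict E, frames {P,L,X}

{L, P, X}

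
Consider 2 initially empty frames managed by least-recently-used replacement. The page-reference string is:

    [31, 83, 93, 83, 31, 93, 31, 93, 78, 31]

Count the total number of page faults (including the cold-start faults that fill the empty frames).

7

31 -> fault, frames (31)
83 -> fault, frames (31 83)
93 -> fault, evict 31, frames (83 93)
83 -> hit
31 -> fault, evict 93, frames (83 31)
93 -> fault, evict 83, frames (31 93)
31 -> hit
93 -> hit
78 -> fault, evict 31, frames (93 78)
31 -> fault, evict 93, frames (78 31)
Page faults: 7.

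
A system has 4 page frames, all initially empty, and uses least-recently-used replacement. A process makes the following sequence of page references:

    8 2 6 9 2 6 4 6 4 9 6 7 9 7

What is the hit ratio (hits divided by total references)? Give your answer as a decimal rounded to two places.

8 -> miss, frames [8]
2 -> miss, frames [8, 2]
6 -> miss, frames [8, 2, 6]
9 -> miss, frames [8, 2, 6, 9]
2 -> hit
6 -> hit
4 -> miss, evict 8, frames [9, 2, 6, 4]
6 -> hit
4 -> hit
9 -> hit
6 -> hit
7 -> miss, evict 2, frames [4, 9, 6, 7]
9 -> hit
7 -> hit
Hits: 8 of 14 references → 8/14 = 0.5714.

0.57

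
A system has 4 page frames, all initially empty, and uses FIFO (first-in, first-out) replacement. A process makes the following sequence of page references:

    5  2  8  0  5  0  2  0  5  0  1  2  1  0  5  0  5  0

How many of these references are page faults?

5 -> fault, frames [5]
2 -> fault, frames [5, 2]
8 -> fault, frames [5, 2, 8]
0 -> fault, frames [5, 2, 8, 0]
5 -> hit
0 -> hit
2 -> hit
0 -> hit
5 -> hit
0 -> hit
1 -> fault, evict 5, frames [2, 8, 0, 1]
2 -> hit
1 -> hit
0 -> hit
5 -> fault, evict 2, frames [8, 0, 1, 5]
0 -> hit
5 -> hit
0 -> hit
Page faults: 6.

6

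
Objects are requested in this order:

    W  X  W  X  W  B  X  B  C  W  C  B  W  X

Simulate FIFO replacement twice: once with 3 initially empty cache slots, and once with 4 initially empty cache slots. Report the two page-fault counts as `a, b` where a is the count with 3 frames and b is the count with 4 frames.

3 frames: F F . . . F . . F F . . . F → 6 faults.
4 frames: F F . . . F . . F . . . . . → 4 faults.
4 < 6: adding a frame reduced faults, as is typical.

6, 4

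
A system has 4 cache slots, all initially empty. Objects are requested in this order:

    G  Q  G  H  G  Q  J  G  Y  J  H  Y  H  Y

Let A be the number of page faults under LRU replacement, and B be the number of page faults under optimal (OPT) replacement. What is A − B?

1

Under LRU: F F . F . . F . F . F . . . → 6 faults.
Under OPT: F F . F . . F . F . . . . . → 5 faults.
A − B = 6 − 5 = 1.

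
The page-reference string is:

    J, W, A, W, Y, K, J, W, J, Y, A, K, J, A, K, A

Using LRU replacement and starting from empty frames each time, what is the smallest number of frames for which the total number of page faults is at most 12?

3

f=1: 16 faults
f=2: 13 faults
f=3: 11 faults
f=4: 8 faults
f=5: 5 faults
Smallest f with faults ≤ 12 is 3.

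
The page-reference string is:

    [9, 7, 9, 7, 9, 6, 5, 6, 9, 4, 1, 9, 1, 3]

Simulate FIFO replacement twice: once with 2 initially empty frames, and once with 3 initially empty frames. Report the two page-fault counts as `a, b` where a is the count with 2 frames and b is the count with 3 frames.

9, 8

2 frames: F F . . . F F . F F F F . F → 9 faults.
3 frames: F F . . . F F . F F F . . F → 8 faults.
8 < 9: adding a frame reduced faults, as is typical.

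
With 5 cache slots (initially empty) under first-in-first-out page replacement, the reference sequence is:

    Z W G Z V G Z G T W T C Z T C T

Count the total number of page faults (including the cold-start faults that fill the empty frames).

Z → miss, frames [Z]
W → miss, frames [Z, W]
G → miss, frames [Z, W, G]
Z → hit
V → miss, frames [Z, W, G, V]
G → hit
Z → hit
G → hit
T → miss, frames [Z, W, G, V, T]
W → hit
T → hit
C → miss, evict Z, frames [W, G, V, T, C]
Z → miss, evict W, frames [G, V, T, C, Z]
T → hit
C → hit
T → hit
Page faults: 7.

7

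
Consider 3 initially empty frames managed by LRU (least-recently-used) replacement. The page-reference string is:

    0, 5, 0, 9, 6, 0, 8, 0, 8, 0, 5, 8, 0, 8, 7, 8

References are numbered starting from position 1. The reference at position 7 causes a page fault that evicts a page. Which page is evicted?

pos 1: 0 → fault, frames [0]
pos 2: 5 → fault, frames [0, 5]
pos 3: 0 → hit
pos 4: 9 → fault, frames [5, 0, 9]
pos 5: 6 → fault, evict 5, frames [0, 9, 6]
pos 6: 0 → hit
pos 7: 8 → fault, evict 9, frames [6, 0, 8]
At position 7, page 9 is evicted.

9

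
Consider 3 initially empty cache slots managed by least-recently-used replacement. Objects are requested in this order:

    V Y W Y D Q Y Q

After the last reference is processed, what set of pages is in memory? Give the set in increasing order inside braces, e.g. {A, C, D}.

V → miss, frames [V]
Y → miss, frames [V, Y]
W → miss, frames [V, Y, W]
Y → hit
D → miss, evict V, frames [W, Y, D]
Q → miss, evict W, frames [Y, D, Q]
Y → hit
Q → hit

{D, Q, Y}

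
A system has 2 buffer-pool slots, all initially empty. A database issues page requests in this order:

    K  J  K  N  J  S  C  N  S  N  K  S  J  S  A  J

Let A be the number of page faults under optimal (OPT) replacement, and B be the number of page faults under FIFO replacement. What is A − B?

-3

Under OPT: F F . F . F F . F . F . F . F . → 9 faults.
Under FIFO: F F . F . F F F F . F . F F F F → 12 faults.
A − B = 9 − 12 = -3.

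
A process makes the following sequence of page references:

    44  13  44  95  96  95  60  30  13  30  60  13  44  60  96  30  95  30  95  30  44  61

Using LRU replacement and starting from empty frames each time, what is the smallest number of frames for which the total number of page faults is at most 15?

3

f=1: 22 faults
f=2: 16 faults
f=3: 13 faults
f=4: 13 faults
f=5: 11 faults
f=6: 7 faults
f=7: 7 faults
Smallest f with faults ≤ 15 is 3.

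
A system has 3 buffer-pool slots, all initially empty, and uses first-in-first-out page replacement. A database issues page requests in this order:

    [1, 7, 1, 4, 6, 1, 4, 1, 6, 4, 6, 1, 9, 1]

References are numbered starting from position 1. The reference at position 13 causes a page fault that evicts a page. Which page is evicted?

pos 1: 1 → miss, frames {1}
pos 2: 7 → miss, frames {1,7}
pos 3: 1 → hit
pos 4: 4 → miss, frames {1,7,4}
pos 5: 6 → miss, evict 1, frames {7,4,6}
pos 6: 1 → miss, evict 7, frames {4,6,1}
pos 7: 4 → hit
pos 8: 1 → hit
pos 9: 6 → hit
pos 10: 4 → hit
pos 11: 6 → hit
pos 12: 1 → hit
pos 13: 9 → miss, evict 4, frames {6,1,9}
At position 13, page 4 is evicted.

4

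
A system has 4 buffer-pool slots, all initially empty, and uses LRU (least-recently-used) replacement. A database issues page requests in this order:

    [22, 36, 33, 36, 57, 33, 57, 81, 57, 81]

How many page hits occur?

22 -> miss, frames (22)
36 -> miss, frames (22 36)
33 -> miss, frames (22 36 33)
36 -> hit
57 -> miss, frames (22 33 36 57)
33 -> hit
57 -> hit
81 -> miss, evict 22, frames (36 33 57 81)
57 -> hit
81 -> hit
Hits: 5.

5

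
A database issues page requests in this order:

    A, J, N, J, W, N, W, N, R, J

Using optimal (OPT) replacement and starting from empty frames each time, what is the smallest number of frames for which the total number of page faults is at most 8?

2

f=1: 10 faults
f=2: 6 faults
f=3: 5 faults
f=4: 5 faults
f=5: 5 faults
Smallest f with faults ≤ 8 is 2.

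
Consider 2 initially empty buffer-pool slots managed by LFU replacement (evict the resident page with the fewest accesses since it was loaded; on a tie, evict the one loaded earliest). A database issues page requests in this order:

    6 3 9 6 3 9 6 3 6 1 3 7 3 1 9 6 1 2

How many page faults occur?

16

6 → miss, frames (6)
3 → miss, frames (6 3)
9 → miss, evict 6, frames (3 9)
6 → miss, evict 3, frames (9 6)
3 → miss, evict 9, frames (6 3)
9 → miss, evict 6, frames (3 9)
6 → miss, evict 3, frames (9 6)
3 → miss, evict 9, frames (6 3)
6 → hit
1 → miss, evict 3, frames (6 1)
3 → miss, evict 1, frames (6 3)
7 → miss, evict 3, frames (6 7)
3 → miss, evict 7, frames (6 3)
1 → miss, evict 3, frames (6 1)
9 → miss, evict 1, frames (6 9)
6 → hit
1 → miss, evict 9, frames (6 1)
2 → miss, evict 1, frames (6 2)
Page faults: 16.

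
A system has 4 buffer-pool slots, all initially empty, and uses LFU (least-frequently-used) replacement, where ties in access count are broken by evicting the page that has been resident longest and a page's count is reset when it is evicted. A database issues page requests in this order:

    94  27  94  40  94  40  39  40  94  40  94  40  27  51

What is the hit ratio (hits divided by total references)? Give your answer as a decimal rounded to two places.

0.64

94 -> fault, frames (94)
27 -> fault, frames (94 27)
94 -> hit
40 -> fault, frames (94 27 40)
94 -> hit
40 -> hit
39 -> fault, frames (94 27 40 39)
40 -> hit
94 -> hit
40 -> hit
94 -> hit
40 -> hit
27 -> hit
51 -> fault, evict 39, frames (94 27 40 51)
Hits: 9 of 14 references → 9/14 = 0.6429.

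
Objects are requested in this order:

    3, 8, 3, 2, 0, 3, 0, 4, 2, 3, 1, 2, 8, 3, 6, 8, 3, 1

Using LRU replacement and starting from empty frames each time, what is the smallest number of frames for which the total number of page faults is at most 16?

2

f=1: 18 faults
f=2: 16 faults
f=3: 12 faults
f=4: 9 faults
f=5: 8 faults
f=6: 7 faults
f=7: 7 faults
Smallest f with faults ≤ 16 is 2.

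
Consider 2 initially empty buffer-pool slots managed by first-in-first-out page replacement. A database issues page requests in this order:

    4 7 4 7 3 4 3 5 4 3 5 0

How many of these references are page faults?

4 -> miss, frames [4]
7 -> miss, frames [4, 7]
4 -> hit
7 -> hit
3 -> miss, evict 4, frames [7, 3]
4 -> miss, evict 7, frames [3, 4]
3 -> hit
5 -> miss, evict 3, frames [4, 5]
4 -> hit
3 -> miss, evict 4, frames [5, 3]
5 -> hit
0 -> miss, evict 5, frames [3, 0]
Page faults: 7.

7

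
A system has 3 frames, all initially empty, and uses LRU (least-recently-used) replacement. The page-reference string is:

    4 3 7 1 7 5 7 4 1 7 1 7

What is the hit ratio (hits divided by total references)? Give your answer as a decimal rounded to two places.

4 → fault, frames {4}
3 → fault, frames {4,3}
7 → fault, frames {4,3,7}
1 → fault, evict 4, frames {3,7,1}
7 → hit
5 → fault, evict 3, frames {1,7,5}
7 → hit
4 → fault, evict 1, frames {5,7,4}
1 → fault, evict 5, frames {7,4,1}
7 → hit
1 → hit
7 → hit
Hits: 5 of 12 references → 5/12 = 0.4167.

0.42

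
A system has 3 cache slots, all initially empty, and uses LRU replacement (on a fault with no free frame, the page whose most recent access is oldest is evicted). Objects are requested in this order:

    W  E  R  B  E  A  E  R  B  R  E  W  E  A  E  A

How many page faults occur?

W -> fault, frames {W}
E -> fault, frames {W,E}
R -> fault, frames {W,E,R}
B -> fault, evict W, frames {E,R,B}
E -> hit
A -> fault, evict R, frames {B,E,A}
E -> hit
R -> fault, evict B, frames {A,E,R}
B -> fault, evict A, frames {E,R,B}
R -> hit
E -> hit
W -> fault, evict B, frames {R,E,W}
E -> hit
A -> fault, evict R, frames {W,E,A}
E -> hit
A -> hit
Page faults: 9.

9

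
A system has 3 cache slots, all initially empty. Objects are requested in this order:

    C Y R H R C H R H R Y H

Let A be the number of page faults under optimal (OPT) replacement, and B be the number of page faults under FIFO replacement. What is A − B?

Under OPT: F F F F . . . . . . F . → 5 faults.
Under FIFO: F F F F . F . . . . F . → 6 faults.
A − B = 5 − 6 = -1.

-1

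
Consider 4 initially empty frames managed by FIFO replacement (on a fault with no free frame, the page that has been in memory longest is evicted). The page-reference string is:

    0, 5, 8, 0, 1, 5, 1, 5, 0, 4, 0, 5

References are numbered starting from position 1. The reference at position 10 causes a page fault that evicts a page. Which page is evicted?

pos 1: 0 -> miss, frames (0)
pos 2: 5 -> miss, frames (0 5)
pos 3: 8 -> miss, frames (0 5 8)
pos 4: 0 -> hit
pos 5: 1 -> miss, frames (0 5 8 1)
pos 6: 5 -> hit
pos 7: 1 -> hit
pos 8: 5 -> hit
pos 9: 0 -> hit
pos 10: 4 -> miss, evict 0, frames (5 8 1 4)
At position 10, page 0 is evicted.

0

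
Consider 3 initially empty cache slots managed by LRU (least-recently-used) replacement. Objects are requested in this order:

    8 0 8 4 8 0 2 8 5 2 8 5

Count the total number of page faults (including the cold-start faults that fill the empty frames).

5

8 -> miss, frames (8)
0 -> miss, frames (8 0)
8 -> hit
4 -> miss, frames (0 8 4)
8 -> hit
0 -> hit
2 -> miss, evict 4, frames (8 0 2)
8 -> hit
5 -> miss, evict 0, frames (2 8 5)
2 -> hit
8 -> hit
5 -> hit
Page faults: 5.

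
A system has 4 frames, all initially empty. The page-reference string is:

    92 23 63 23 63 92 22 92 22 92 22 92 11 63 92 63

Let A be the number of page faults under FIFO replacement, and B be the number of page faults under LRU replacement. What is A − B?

Under FIFO: F F F . . . F . . . . . F . F . → 6 faults.
Under LRU: F F F . . . F . . . . . F . . . → 5 faults.
A − B = 6 − 5 = 1.

1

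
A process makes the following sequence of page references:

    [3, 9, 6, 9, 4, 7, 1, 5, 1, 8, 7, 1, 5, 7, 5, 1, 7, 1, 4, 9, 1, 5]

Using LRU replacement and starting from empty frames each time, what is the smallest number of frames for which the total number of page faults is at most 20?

f=1: 22 faults
f=2: 18 faults
f=3: 13 faults
f=4: 11 faults
f=5: 9 faults
f=6: 8 faults
f=7: 8 faults
f=8: 8 faults
Smallest f with faults ≤ 20 is 2.

2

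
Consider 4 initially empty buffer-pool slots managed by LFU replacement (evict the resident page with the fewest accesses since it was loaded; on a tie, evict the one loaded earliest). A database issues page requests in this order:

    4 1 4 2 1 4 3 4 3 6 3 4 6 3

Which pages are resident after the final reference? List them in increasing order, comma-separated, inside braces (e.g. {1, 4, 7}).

{1, 3, 4, 6}

4 → fault, frames {4}
1 → fault, frames {4,1}
4 → hit
2 → fault, frames {4,1,2}
1 → hit
4 → hit
3 → fault, frames {4,1,2,3}
4 → hit
3 → hit
6 → fault, evict 2, frames {4,1,3,6}
3 → hit
4 → hit
6 → hit
3 → hit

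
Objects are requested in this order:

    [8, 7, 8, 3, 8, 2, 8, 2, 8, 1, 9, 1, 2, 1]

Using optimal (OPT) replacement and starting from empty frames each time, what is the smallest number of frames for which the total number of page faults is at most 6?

f=1: 14 faults
f=2: 7 faults
f=3: 6 faults
f=4: 6 faults
f=5: 6 faults
f=6: 6 faults
Smallest f with faults ≤ 6 is 3.

3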